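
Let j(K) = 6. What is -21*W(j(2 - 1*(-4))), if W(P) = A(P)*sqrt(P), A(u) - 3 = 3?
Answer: -126*sqrt(6) ≈ -308.64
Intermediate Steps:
A(u) = 6 (A(u) = 3 + 3 = 6)
W(P) = 6*sqrt(P)
-21*W(j(2 - 1*(-4))) = -126*sqrt(6)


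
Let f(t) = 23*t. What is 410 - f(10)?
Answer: 180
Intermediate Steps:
410 - f(10) = 410 - 23*10 = 410 - 1*230 = 410 - 230 = 180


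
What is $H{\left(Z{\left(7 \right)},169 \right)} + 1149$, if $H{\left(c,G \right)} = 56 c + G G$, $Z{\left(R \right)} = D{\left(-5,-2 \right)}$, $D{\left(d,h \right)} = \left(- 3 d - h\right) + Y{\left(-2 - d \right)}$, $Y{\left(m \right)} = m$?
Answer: $30830$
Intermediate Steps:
$D{\left(d,h \right)} = -2 - h - 4 d$ ($D{\left(d,h \right)} = \left(- 3 d - h\right) - \left(2 + d\right) = \left(- h - 3 d\right) - \left(2 + d\right) = -2 - h - 4 d$)
$Z{\left(R \right)} = 20$ ($Z{\left(R \right)} = -2 - -2 - -20 = -2 + 2 + 20 = 20$)
$H{\left(c,G \right)} = G^{2} + 56 c$ ($H{\left(c,G \right)} = 56 c + G^{2} = G^{2} + 56 c$)
$H{\left(Z{\left(7 \right)},169 \right)} + 1149 = \left(169^{2} + 56 \cdot 20\right) + 1149 = \left(28561 + 1120\right) + 1149 = 29681 + 1149 = 30830$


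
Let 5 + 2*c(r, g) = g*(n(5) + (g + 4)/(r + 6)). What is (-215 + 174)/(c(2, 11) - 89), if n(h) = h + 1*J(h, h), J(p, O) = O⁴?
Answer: -656/54141 ≈ -0.012117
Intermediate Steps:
n(h) = h + h⁴ (n(h) = h + 1*h⁴ = h + h⁴)
c(r, g) = -5/2 + g*(630 + (4 + g)/(6 + r))/2 (c(r, g) = -5/2 + (g*((5 + 5⁴) + (g + 4)/(r + 6)))/2 = -5/2 + (g*((5 + 625) + (4 + g)/(6 + r)))/2 = -5/2 + (g*(630 + (4 + g)/(6 + r)))/2 = -5/2 + g*(630 + (4 + g)/(6 + r))/2)
(-215 + 174)/(c(2, 11) - 89) = (-215 + 174)/((-30 + 11² - 5*2 + 3784*11 + 630*11*2)/(2*(6 + 2)) - 89) = -41/((½)*(-30 + 121 - 10 + 41624 + 13860)/8 - 89) = -41/((½)*(⅛)*55565 - 89) = -41/(55565/16 - 89) = -41/54141/16 = -41*16/54141 = -656/54141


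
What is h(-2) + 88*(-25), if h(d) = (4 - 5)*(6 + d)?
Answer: -2204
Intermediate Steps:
h(d) = -6 - d (h(d) = -(6 + d) = -6 - d)
h(-2) + 88*(-25) = (-6 - 1*(-2)) + 88*(-25) = (-6 + 2) - 2200 = -4 - 2200 = -2204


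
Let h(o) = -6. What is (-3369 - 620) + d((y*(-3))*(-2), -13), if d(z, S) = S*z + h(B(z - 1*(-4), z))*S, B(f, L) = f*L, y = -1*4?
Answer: -3599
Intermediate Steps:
y = -4
B(f, L) = L*f
d(z, S) = -6*S + S*z (d(z, S) = S*z - 6*S = -6*S + S*z)
(-3369 - 620) + d((y*(-3))*(-2), -13) = (-3369 - 620) - 13*(-6 - 4*(-3)*(-2)) = -3989 - 13*(-6 + 12*(-2)) = -3989 - 13*(-6 - 24) = -3989 - 13*(-30) = -3989 + 390 = -3599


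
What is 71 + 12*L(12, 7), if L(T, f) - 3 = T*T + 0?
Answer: 1835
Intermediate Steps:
L(T, f) = 3 + T² (L(T, f) = 3 + (T*T + 0) = 3 + (T² + 0) = 3 + T²)
71 + 12*L(12, 7) = 71 + 12*(3 + 12²) = 71 + 12*(3 + 144) = 71 + 12*147 = 71 + 1764 = 1835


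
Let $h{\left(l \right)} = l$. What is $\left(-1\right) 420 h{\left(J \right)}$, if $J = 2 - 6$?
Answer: $1680$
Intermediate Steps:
$J = -4$ ($J = 2 - 6 = -4$)
$\left(-1\right) 420 h{\left(J \right)} = \left(-1\right) 420 \left(-4\right) = \left(-420\right) \left(-4\right) = 1680$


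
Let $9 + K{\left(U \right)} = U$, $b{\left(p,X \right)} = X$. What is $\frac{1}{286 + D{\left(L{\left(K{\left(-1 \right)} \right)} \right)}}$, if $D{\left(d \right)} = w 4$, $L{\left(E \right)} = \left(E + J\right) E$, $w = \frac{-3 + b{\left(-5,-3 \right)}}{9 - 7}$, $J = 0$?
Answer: $\frac{1}{274} \approx 0.0036496$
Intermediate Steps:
$K{\left(U \right)} = -9 + U$
$w = -3$ ($w = \frac{-3 - 3}{9 - 7} = - \frac{6}{2} = \left(-6\right) \frac{1}{2} = -3$)
$L{\left(E \right)} = E^{2}$ ($L{\left(E \right)} = \left(E + 0\right) E = E E = E^{2}$)
$D{\left(d \right)} = -12$ ($D{\left(d \right)} = \left(-3\right) 4 = -12$)
$\frac{1}{286 + D{\left(L{\left(K{\left(-1 \right)} \right)} \right)}} = \frac{1}{286 - 12} = \frac{1}{274}$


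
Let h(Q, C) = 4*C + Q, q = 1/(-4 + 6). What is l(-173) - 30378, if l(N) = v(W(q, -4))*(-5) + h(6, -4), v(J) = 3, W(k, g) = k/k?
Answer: -30403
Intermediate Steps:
q = ½ (q = 1/2 = ½ ≈ 0.50000)
h(Q, C) = Q + 4*C
W(k, g) = 1
l(N) = -25 (l(N) = 3*(-5) + (6 + 4*(-4)) = -15 + (6 - 16) = -15 - 10 = -25)
l(-173) - 30378 = -25 - 30378 = -30403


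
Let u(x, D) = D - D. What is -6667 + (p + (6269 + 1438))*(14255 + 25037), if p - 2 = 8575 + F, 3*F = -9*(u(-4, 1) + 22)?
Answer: 637230989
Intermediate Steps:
u(x, D) = 0
F = -66 (F = (-9*(0 + 22))/3 = (-9*22)/3 = (1/3)*(-198) = -66)
p = 8511 (p = 2 + (8575 - 66) = 2 + 8509 = 8511)
-6667 + (p + (6269 + 1438))*(14255 + 25037) = -6667 + (8511 + (6269 + 1438))*(14255 + 25037) = -6667 + (8511 + 7707)*39292 = -6667 + 16218*39292 = -6667 + 637237656 = 637230989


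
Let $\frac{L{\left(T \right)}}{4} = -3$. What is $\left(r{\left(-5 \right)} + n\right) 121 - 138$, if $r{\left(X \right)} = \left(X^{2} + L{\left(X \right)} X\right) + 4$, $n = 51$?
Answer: $16802$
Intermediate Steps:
$L{\left(T \right)} = -12$ ($L{\left(T \right)} = 4 \left(-3\right) = -12$)
$r{\left(X \right)} = 4 + X^{2} - 12 X$ ($r{\left(X \right)} = \left(X^{2} - 12 X\right) + 4 = 4 + X^{2} - 12 X$)
$\left(r{\left(-5 \right)} + n\right) 121 - 138 = \left(\left(4 + \left(-5\right)^{2} - -60\right) + 51\right) 121 - 138 = \left(\left(4 + 25 + 60\right) + 51\right) 121 - 138 = \left(89 + 51\right) 121 - 138 = 140 \cdot 121 - 138 = 16940 - 138 = 16802$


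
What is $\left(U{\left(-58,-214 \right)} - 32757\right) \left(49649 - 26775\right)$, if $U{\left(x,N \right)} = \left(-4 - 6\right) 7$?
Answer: $-750884798$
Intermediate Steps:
$U{\left(x,N \right)} = -70$ ($U{\left(x,N \right)} = \left(-10\right) 7 = -70$)
$\left(U{\left(-58,-214 \right)} - 32757\right) \left(49649 - 26775\right) = \left(-70 - 32757\right) \left(49649 - 26775\right) = \left(-32827\right) 22874 = -750884798$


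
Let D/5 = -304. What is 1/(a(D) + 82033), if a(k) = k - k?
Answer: 1/82033 ≈ 1.2190e-5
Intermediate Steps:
D = -1520 (D = 5*(-304) = -1520)
a(k) = 0
1/(a(D) + 82033) = 1/(0 + 82033) = 1/82033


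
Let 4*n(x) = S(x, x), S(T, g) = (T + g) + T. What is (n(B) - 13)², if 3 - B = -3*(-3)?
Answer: 1225/4 ≈ 306.25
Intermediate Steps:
S(T, g) = g + 2*T
B = -6 (B = 3 - (-3)*(-3) = 3 - 1*9 = 3 - 9 = -6)
n(x) = 3*x/4 (n(x) = (x + 2*x)/4 = (3*x)/4 = 3*x/4)
(n(B) - 13)² = ((¾)*(-6) - 13)² = (-9/2 - 13)² = (-35/2)² = 1225/4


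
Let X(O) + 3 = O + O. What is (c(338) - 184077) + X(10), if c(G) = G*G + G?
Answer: -69478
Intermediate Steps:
X(O) = -3 + 2*O (X(O) = -3 + (O + O) = -3 + 2*O)
c(G) = G + G² (c(G) = G² + G = G + G²)
(c(338) - 184077) + X(10) = (338*(1 + 338) - 184077) + (-3 + 2*10) = (338*339 - 184077) + (-3 + 20) = (114582 - 184077) + 17 = -69495 + 17 = -69478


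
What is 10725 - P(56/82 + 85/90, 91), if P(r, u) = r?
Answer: 7913849/738 ≈ 10723.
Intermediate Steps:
10725 - P(56/82 + 85/90, 91) = 10725 - (56/82 + 85/90) = 10725 - (56*(1/82) + 85*(1/90)) = 10725 - (28/41 + 17/18) = 10725 - 1*1201/738 = 10725 - 1201/738 = 7913849/738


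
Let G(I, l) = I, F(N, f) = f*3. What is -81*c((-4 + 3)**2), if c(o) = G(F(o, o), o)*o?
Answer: -243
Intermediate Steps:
F(N, f) = 3*f
c(o) = 3*o**2 (c(o) = (3*o)*o = 3*o**2)
-81*c((-4 + 3)**2) = -243*((-4 + 3)**2)**2 = -243*((-1)**2)**2 = -243*1**2 = -243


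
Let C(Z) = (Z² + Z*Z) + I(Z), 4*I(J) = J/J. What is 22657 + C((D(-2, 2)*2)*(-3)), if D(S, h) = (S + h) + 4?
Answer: 95237/4 ≈ 23809.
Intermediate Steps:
D(S, h) = 4 + S + h
I(J) = ¼ (I(J) = (J/J)/4 = (¼)*1 = ¼)
C(Z) = ¼ + 2*Z² (C(Z) = (Z² + Z*Z) + ¼ = (Z² + Z²) + ¼ = 2*Z² + ¼ = ¼ + 2*Z²)
22657 + C((D(-2, 2)*2)*(-3)) = 22657 + (¼ + 2*(((4 - 2 + 2)*2)*(-3))²) = 22657 + (¼ + 2*((4*2)*(-3))²) = 22657 + (¼ + 2*(8*(-3))²) = 22657 + (¼ + 2*(-24)²) = 22657 + (¼ + 2*576) = 22657 + (¼ + 1152) = 22657 + 4609/4 = 95237/4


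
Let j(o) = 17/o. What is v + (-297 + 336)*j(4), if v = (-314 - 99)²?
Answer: 682939/4 ≈ 1.7073e+5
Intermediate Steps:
v = 170569 (v = (-413)² = 170569)
v + (-297 + 336)*j(4) = 170569 + (-297 + 336)*(17/4) = 170569 + 39*(17*(¼)) = 170569 + 39*(17/4) = 170569 + 663/4 = 682939/4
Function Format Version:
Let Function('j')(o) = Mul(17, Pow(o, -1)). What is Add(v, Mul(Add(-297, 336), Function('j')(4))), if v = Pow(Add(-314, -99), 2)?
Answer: Rational(682939, 4) ≈ 1.7073e+5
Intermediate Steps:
v = 170569 (v = Pow(-413, 2) = 170569)
Add(v, Mul(Add(-297, 336), Function('j')(4))) = Add(170569, Mul(Add(-297, 336), Mul(17, Pow(4, -1)))) = Add(170569, Mul(39, Mul(17, Rational(1, 4)))) = Add(170569, Mul(39, Rational(17, 4))) = Add(170569, Rational(663, 4)) = Rational(682939, 4)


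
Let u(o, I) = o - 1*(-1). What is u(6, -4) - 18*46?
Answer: -821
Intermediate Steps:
u(o, I) = 1 + o (u(o, I) = o + 1 = 1 + o)
u(6, -4) - 18*46 = (1 + 6) - 18*46 = 7 - 828 = -821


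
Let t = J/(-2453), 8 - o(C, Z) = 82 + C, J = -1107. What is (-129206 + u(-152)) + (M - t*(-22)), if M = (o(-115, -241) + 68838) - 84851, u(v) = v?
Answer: -32406376/223 ≈ -1.4532e+5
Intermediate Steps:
o(C, Z) = -74 - C (o(C, Z) = 8 - (82 + C) = 8 + (-82 - C) = -74 - C)
t = 1107/2453 (t = -1107/(-2453) = -1107*(-1/2453) = 1107/2453 ≈ 0.45128)
M = -15972 (M = ((-74 - 1*(-115)) + 68838) - 84851 = ((-74 + 115) + 68838) - 84851 = (41 + 68838) - 84851 = 68879 - 84851 = -15972)
(-129206 + u(-152)) + (M - t*(-22)) = (-129206 - 152) + (-15972 - 1107*(-22)/2453) = -129358 + (-15972 - 1*(-2214/223)) = -129358 + (-15972 + 2214/223) = -129358 - 3559542/223 = -32406376/223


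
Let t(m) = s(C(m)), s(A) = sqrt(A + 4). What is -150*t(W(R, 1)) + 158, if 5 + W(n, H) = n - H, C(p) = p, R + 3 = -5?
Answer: 158 - 150*I*sqrt(10) ≈ 158.0 - 474.34*I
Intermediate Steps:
R = -8 (R = -3 - 5 = -8)
s(A) = sqrt(4 + A)
W(n, H) = -5 + n - H (W(n, H) = -5 + (n - H) = -5 + n - H)
t(m) = sqrt(4 + m)
-150*t(W(R, 1)) + 158 = -150*sqrt(4 + (-5 - 8 - 1*1)) + 158 = -150*sqrt(4 + (-5 - 8 - 1)) + 158 = -150*sqrt(4 - 14) + 158 = -150*I*sqrt(10) + 158 = 158 - 150*I*sqrt(10)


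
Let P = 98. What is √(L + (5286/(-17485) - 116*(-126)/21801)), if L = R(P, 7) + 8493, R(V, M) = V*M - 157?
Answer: 2*√1275054462072790/751855 ≈ 94.986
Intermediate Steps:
R(V, M) = -157 + M*V (R(V, M) = M*V - 157 = -157 + M*V)
L = 9022 (L = (-157 + 7*98) + 8493 = (-157 + 686) + 8493 = 529 + 8493 = 9022)
√(L + (5286/(-17485) - 116*(-126)/21801)) = √(9022 + (5286/(-17485) - 116*(-126)/21801)) = √(9022 + (5286*(-1/17485) + 14616*(1/21801))) = √(9022 + (-5286/17485 + 4872/7267)) = √(9022 + 3597966/9774115) = √(88185663496/9774115) = 2*√1275054462072790/751855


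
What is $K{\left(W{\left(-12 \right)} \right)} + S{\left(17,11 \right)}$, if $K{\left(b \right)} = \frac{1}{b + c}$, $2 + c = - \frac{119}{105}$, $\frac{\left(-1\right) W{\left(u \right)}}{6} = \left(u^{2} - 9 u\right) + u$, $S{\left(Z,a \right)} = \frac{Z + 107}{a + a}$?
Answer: $\frac{1341949}{238117} \approx 5.6357$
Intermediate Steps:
$S{\left(Z,a \right)} = \frac{107 + Z}{2 a}$
$W{\left(u \right)} = - 6 u^{2} + 48 u$ ($W{\left(u \right)} = - 6 \left(\left(u^{2} - 9 u\right) + u\right) = - 6 \left(u^{2} - 8 u\right) = - 6 u^{2} + 48 u$)
$c = - \frac{47}{15}$ ($c = -2 - \frac{119}{105} = -2 - \frac{17}{15} = - \frac{47}{15} \approx -3.1333$)
$K{\left(b \right)} = \frac{1}{- \frac{47}{15} + b}$ ($K{\left(b \right)} = \frac{1}{b - \frac{47}{15}} = \frac{1}{- \frac{47}{15} + b}$)
$K{\left(W{\left(-12 \right)} \right)} + S{\left(17,11 \right)} = \frac{15}{-47 + 15 \cdot 6 \left(-12\right) \left(8 - -12\right)} + \frac{107 + 17}{2 \cdot 11} = \frac{15}{-47 + 15 \cdot 6 \left(-12\right) \left(8 + 12\right)} + \frac{1}{2} \cdot \frac{1}{11} \cdot 124 = \frac{15}{-47 + 15 \cdot 6 \left(-12\right) 20} + \frac{62}{11} = \frac{15}{-47 + 15 \left(-1440\right)} + \frac{62}{11} = \frac{15}{-47 - 21600} + \frac{62}{11} = \frac{15}{-21647} + \frac{62}{11} = 15 \left(- \frac{1}{21647}\right) + \frac{62}{11} = - \frac{15}{21647} + \frac{62}{11} = \frac{1341949}{238117}$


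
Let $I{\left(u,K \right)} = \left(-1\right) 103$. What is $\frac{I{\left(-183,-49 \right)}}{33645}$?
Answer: $- \frac{103}{33645} \approx -0.0030614$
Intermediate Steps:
$I{\left(u,K \right)} = -103$
$\frac{I{\left(-183,-49 \right)}}{33645} = - \frac{103}{33645}$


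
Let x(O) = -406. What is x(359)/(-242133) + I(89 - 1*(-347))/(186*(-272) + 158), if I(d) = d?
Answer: -42546892/6105867861 ≈ -0.0069682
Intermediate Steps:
x(359)/(-242133) + I(89 - 1*(-347))/(186*(-272) + 158) = -406/(-242133) + (89 - 1*(-347))/(186*(-272) + 158) = -406*(-1/242133) + (89 + 347)/(-50592 + 158) = 406/242133 + 436/(-50434) = 406/242133 + 436*(-1/50434) = 406/242133 - 218/25217 = -42546892/6105867861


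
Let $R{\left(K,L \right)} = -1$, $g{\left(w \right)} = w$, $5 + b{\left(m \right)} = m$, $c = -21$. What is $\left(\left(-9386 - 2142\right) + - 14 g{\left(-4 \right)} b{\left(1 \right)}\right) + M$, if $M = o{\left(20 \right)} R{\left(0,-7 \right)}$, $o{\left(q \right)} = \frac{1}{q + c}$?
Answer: $-11751$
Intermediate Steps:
$b{\left(m \right)} = -5 + m$
$o{\left(q \right)} = \frac{1}{-21 + q}$ ($o{\left(q \right)} = \frac{1}{q - 21} = \frac{1}{-21 + q}$)
$M = 1$ ($M = \frac{1}{-21 + 20} \left(-1\right) = \frac{1}{-1} \left(-1\right) = \left(-1\right) \left(-1\right) = 1$)
$\left(\left(-9386 - 2142\right) + - 14 g{\left(-4 \right)} b{\left(1 \right)}\right) + M = \left(\left(-9386 - 2142\right) + \left(-14\right) \left(-4\right) \left(-5 + 1\right)\right) + 1 = \left(\left(-9386 - 2142\right) + 56 \left(-4\right)\right) + 1 = \left(-11528 - 224\right) + 1 = -11752 + 1 = -11751$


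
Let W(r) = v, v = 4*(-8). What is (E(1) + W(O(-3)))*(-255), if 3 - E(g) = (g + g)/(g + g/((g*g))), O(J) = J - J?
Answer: 7650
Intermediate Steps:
O(J) = 0
v = -32
W(r) = -32
E(g) = 3 - 2*g/(g + 1/g) (E(g) = 3 - (g + g)/(g + g/((g*g))) = 3 - 2*g/(g + g/(g²)) = 3 - 2*g/(g + g/g²) = 3 - 2*g/(g + 1/g))
(E(1) + W(O(-3)))*(-255) = ((3 + 1²)/(1 + 1²) - 32)*(-255) = ((3 + 1)/(1 + 1) - 32)*(-255) = (4/2 - 32)*(-255) = ((½)*4 - 32)*(-255) = (2 - 32)*(-255) = -30*(-255) = 7650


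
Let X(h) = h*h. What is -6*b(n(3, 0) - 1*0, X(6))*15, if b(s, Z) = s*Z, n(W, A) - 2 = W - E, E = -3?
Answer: -25920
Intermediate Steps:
n(W, A) = 5 + W (n(W, A) = 2 + (W - 1*(-3)) = 2 + (W + 3) = 2 + (3 + W) = 5 + W)
X(h) = h**2
b(s, Z) = Z*s
-6*b(n(3, 0) - 1*0, X(6))*15 = -6*6**2*((5 + 3) - 1*0)*15 = -216*(8 + 0)*15 = -216*8*15 = -6*288*15 = -1728*15 = -25920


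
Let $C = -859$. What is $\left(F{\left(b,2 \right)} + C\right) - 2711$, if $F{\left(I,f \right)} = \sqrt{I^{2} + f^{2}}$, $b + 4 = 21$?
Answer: $-3570 + \sqrt{293} \approx -3552.9$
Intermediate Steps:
$b = 17$ ($b = -4 + 21 = 17$)
$\left(F{\left(b,2 \right)} + C\right) - 2711 = \left(\sqrt{17^{2} + 2^{2}} - 859\right) - 2711 = \left(\sqrt{289 + 4} - 859\right) - 2711 = \left(\sqrt{293} - 859\right) - 2711 = \left(-859 + \sqrt{293}\right) - 2711 = -3570 + \sqrt{293}$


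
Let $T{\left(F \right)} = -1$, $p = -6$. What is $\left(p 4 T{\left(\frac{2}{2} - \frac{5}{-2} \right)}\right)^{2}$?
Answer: $576$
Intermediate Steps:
$\left(p 4 T{\left(\frac{2}{2} - \frac{5}{-2} \right)}\right)^{2} = \left(\left(-6\right) 4 \left(-1\right)\right)^{2} = \left(\left(-24\right) \left(-1\right)\right)^{2} = 24^{2} = 576$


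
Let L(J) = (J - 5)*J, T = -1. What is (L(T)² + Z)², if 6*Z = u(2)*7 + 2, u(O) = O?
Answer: 13456/9 ≈ 1495.1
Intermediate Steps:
L(J) = J*(-5 + J) (L(J) = (-5 + J)*J = J*(-5 + J))
Z = 8/3 (Z = (2*7 + 2)/6 = (14 + 2)/6 = (⅙)*16 = 8/3 ≈ 2.6667)
(L(T)² + Z)² = ((-(-5 - 1))² + 8/3)² = ((-1*(-6))² + 8/3)² = (6² + 8/3)² = (36 + 8/3)² = (116/3)² = 13456/9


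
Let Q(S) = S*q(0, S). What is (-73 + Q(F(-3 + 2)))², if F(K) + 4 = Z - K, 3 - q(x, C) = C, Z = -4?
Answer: 20449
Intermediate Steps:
q(x, C) = 3 - C
F(K) = -8 - K (F(K) = -4 + (-4 - K) = -8 - K)
Q(S) = S*(3 - S)
(-73 + Q(F(-3 + 2)))² = (-73 + (-8 - (-3 + 2))*(3 - (-8 - (-3 + 2))))² = (-73 + (-8 - 1*(-1))*(3 - (-8 - 1*(-1))))² = (-73 + (-8 + 1)*(3 - (-8 + 1)))² = (-73 - 7*(3 - 1*(-7)))² = (-73 - 7*(3 + 7))² = (-73 - 7*10)² = (-73 - 70)² = (-143)² = 20449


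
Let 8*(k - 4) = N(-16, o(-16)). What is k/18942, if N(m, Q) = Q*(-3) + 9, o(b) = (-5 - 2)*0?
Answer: 1/3696 ≈ 0.00027056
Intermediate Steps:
o(b) = 0 (o(b) = -7*0 = 0)
N(m, Q) = 9 - 3*Q (N(m, Q) = -3*Q + 9 = 9 - 3*Q)
k = 41/8 (k = 4 + (9 - 3*0)/8 = 4 + (9 + 0)/8 = 4 + (⅛)*9 = 4 + 9/8 = 41/8 ≈ 5.1250)
k/18942 = (41/8)/18942 = (41/8)*(1/18942) = 1/3696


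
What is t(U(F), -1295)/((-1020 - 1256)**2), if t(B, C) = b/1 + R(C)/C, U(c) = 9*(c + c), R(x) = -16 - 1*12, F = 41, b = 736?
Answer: 34041/239583140 ≈ 0.00014208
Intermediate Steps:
R(x) = -28 (R(x) = -16 - 12 = -28)
U(c) = 18*c (U(c) = 9*(2*c) = 18*c)
t(B, C) = 736 - 28/C (t(B, C) = 736/1 - 28/C = 736*1 - 28/C = 736 - 28/C)
t(U(F), -1295)/((-1020 - 1256)**2) = (736 - 28/(-1295))/((-1020 - 1256)**2) = (736 - 28*(-1/1295))/((-2276)**2) = (736 + 4/185)/5180176 = (136164/185)*(1/5180176) = 34041/239583140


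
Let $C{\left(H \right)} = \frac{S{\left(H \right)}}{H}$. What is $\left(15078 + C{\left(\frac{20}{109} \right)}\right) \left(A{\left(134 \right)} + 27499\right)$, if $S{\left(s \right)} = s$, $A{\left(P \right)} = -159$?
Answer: $412259860$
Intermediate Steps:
$C{\left(H \right)} = 1$ ($C{\left(H \right)} = \frac{H}{H} = 1$)
$\left(15078 + C{\left(\frac{20}{109} \right)}\right) \left(A{\left(134 \right)} + 27499\right) = \left(15078 + 1\right) \left(-159 + 27499\right) = 15079 \cdot 27340 = 412259860$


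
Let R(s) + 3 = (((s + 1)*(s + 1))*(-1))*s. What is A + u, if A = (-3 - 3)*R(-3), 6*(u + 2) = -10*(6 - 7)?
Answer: -163/3 ≈ -54.333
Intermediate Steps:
R(s) = -3 - s*(1 + s)² (R(s) = -3 + (((s + 1)*(s + 1))*(-1))*s = -3 + (((1 + s)*(1 + s))*(-1))*s = -3 + ((1 + s)²*(-1))*s = -3 + (-(1 + s)²)*s = -3 - s*(1 + s)²)
u = -⅓ (u = -2 + (-10*(6 - 7))/6 = -2 + (-10*(-1))/6 = -2 + (⅙)*10 = -2 + 5/3 = -⅓ ≈ -0.33333)
A = -54 (A = (-3 - 3)*(-3 - 1*(-3)*(1 - 3)²) = -6*(-3 - 1*(-3)*(-2)²) = -6*(-3 - 1*(-3)*4) = -6*(-3 + 12) = -6*9 = -54)
A + u = -54 - ⅓ = -163/3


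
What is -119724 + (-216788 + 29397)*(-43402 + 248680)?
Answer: -38467369422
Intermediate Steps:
-119724 + (-216788 + 29397)*(-43402 + 248680) = -119724 - 187391*205278 = -119724 - 38467249698 = -38467369422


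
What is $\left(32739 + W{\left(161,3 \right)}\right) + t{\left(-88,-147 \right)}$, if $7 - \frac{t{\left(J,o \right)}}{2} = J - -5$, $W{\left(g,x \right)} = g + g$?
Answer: $33241$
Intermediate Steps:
$W{\left(g,x \right)} = 2 g$
$t{\left(J,o \right)} = 4 - 2 J$ ($t{\left(J,o \right)} = 14 - 2 \left(J - -5\right) = 14 - 2 \left(J + 5\right) = 14 - 2 \left(5 + J\right) = 14 - \left(10 + 2 J\right) = 4 - 2 J$)
$\left(32739 + W{\left(161,3 \right)}\right) + t{\left(-88,-147 \right)} = \left(32739 + 2 \cdot 161\right) + \left(4 - -176\right) = \left(32739 + 322\right) + \left(4 + 176\right) = 33061 + 180 = 33241$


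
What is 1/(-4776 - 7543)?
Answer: -1/12319 ≈ -8.1175e-5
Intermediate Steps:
1/(-4776 - 7543) = 1/(-12319) = -1/12319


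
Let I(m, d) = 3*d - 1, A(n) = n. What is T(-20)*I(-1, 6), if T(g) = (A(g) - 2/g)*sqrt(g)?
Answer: -3383*I*sqrt(5)/5 ≈ -1512.9*I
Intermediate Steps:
T(g) = sqrt(g)*(g - 2/g) (T(g) = (g - 2/g)*sqrt(g) = sqrt(g)*(g - 2/g))
I(m, d) = -1 + 3*d
T(-20)*I(-1, 6) = ((-2 + (-20)**2)/sqrt(-20))*(-1 + 3*6) = ((-I*sqrt(5)/10)*(-2 + 400))*(-1 + 18) = (-I*sqrt(5)/10*398)*17 = -199*I*sqrt(5)/5*17 = -3383*I*sqrt(5)/5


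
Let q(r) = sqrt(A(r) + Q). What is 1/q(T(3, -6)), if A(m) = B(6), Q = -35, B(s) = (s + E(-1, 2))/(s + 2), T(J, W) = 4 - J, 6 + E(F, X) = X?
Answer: -2*I*sqrt(139)/139 ≈ -0.16964*I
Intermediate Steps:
E(F, X) = -6 + X
B(s) = (-4 + s)/(2 + s) (B(s) = (s + (-6 + 2))/(s + 2) = (s - 4)/(2 + s) = (-4 + s)/(2 + s))
A(m) = 1/4 (A(m) = (-4 + 6)/(2 + 6) = 2/8 = (1/8)*2 = 1/4)
q(r) = I*sqrt(139)/2 (q(r) = sqrt(1/4 - 35) = sqrt(-139/4) = I*sqrt(139)/2)
1/q(T(3, -6)) = 1/(I*sqrt(139)/2) = -2*I*sqrt(139)/139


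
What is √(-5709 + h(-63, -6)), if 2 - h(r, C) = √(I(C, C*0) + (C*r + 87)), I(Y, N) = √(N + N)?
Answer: √(-5707 - √465) ≈ 75.687*I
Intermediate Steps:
I(Y, N) = √2*√N (I(Y, N) = √(2*N) = √2*√N)
h(r, C) = 2 - √(87 + C*r) (h(r, C) = 2 - √(√2*√(C*0) + (C*r + 87)) = 2 - √(√2*√0 + (87 + C*r)) = 2 - √(√2*0 + (87 + C*r)) = 2 - √(0 + (87 + C*r)) = 2 - √(87 + C*r))
√(-5709 + h(-63, -6)) = √(-5709 + (2 - √(87 - 6*(-63)))) = √(-5709 + (2 - √(87 + 378))) = √(-5709 + (2 - √465)) = √(-5707 - √465)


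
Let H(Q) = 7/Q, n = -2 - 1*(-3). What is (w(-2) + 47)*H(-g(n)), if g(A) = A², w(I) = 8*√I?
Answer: -329 - 56*I*√2 ≈ -329.0 - 79.196*I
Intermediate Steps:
n = 1 (n = -2 + 3 = 1)
(w(-2) + 47)*H(-g(n)) = (8*√(-2) + 47)*(7/((-1*1²))) = (8*(I*√2) + 47)*(7/((-1*1))) = (8*I*√2 + 47)*(7/(-1)) = (47 + 8*I*√2)*(7*(-1)) = (47 + 8*I*√2)*(-7) = -329 - 56*I*√2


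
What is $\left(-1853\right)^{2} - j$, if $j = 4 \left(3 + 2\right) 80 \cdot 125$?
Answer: $3233609$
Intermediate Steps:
$j = 200000$ ($j = 4 \cdot 5 \cdot 80 \cdot 125 = 20 \cdot 80 \cdot 125 = 1600 \cdot 125 = 200000$)
$\left(-1853\right)^{2} - j = \left(-1853\right)^{2} - 200000 = 3433609 - 200000 = 3233609$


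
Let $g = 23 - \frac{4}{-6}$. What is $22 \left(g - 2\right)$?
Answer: $\frac{1430}{3} \approx 476.67$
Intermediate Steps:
$g = \frac{71}{3}$ ($g = 23 - 4 \left(- \frac{1}{6}\right) = 23 - - \frac{2}{3} = 23 + \frac{2}{3} = \frac{71}{3} \approx 23.667$)
$22 \left(g - 2\right) = 22 \left(\frac{71}{3} - 2\right) = 22 \cdot \frac{65}{3} = \frac{1430}{3}$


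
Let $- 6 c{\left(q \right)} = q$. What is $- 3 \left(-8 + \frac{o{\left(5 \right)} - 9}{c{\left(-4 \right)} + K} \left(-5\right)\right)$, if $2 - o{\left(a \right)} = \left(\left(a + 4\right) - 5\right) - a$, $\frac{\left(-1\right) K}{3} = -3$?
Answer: $\frac{426}{29} \approx 14.69$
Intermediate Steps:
$K = 9$ ($K = \left(-3\right) \left(-3\right) = 9$)
$c{\left(q \right)} = - \frac{q}{6}$
$o{\left(a \right)} = 3$ ($o{\left(a \right)} = 2 - \left(\left(\left(a + 4\right) - 5\right) - a\right) = 2 - \left(\left(\left(4 + a\right) - 5\right) - a\right) = 2 - \left(\left(-1 + a\right) - a\right) = 2 - -1 = 2 + 1 = 3$)
$- 3 \left(-8 + \frac{o{\left(5 \right)} - 9}{c{\left(-4 \right)} + K} \left(-5\right)\right) = - 3 \left(-8 + \frac{3 - 9}{\left(- \frac{1}{6}\right) \left(-4\right) + 9} \left(-5\right)\right) = - 3 \left(-8 + - \frac{6}{\frac{2}{3} + 9} \left(-5\right)\right) = - 3 \left(-8 + - \frac{6}{\frac{29}{3}} \left(-5\right)\right) = - 3 \left(-8 + \left(-6\right) \frac{3}{29} \left(-5\right)\right) = - 3 \left(-8 - - \frac{90}{29}\right) = - 3 \left(-8 + \frac{90}{29}\right) = \left(-3\right) \left(- \frac{142}{29}\right) = \frac{426}{29}$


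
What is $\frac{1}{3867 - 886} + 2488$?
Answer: $\frac{7416729}{2981} \approx 2488.0$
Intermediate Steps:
$\frac{1}{3867 - 886} + 2488 = \frac{1}{2981} + 2488 = \frac{7416729}{2981}$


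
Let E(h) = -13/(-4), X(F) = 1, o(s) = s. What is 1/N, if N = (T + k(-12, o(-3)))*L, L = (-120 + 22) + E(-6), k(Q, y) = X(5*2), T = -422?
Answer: 4/159559 ≈ 2.5069e-5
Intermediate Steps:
E(h) = 13/4 (E(h) = -13*(-¼) = 13/4)
k(Q, y) = 1
L = -379/4 (L = (-120 + 22) + 13/4 = -98 + 13/4 = -379/4 ≈ -94.750)
N = 159559/4 (N = (-422 + 1)*(-379/4) = -421*(-379/4) = 159559/4 ≈ 39890.)
1/N = 1/(159559/4) = 4/159559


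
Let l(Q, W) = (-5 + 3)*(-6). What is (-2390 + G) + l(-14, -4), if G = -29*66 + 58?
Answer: -4234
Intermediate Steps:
l(Q, W) = 12 (l(Q, W) = -2*(-6) = 12)
G = -1856 (G = -1914 + 58 = -1856)
(-2390 + G) + l(-14, -4) = (-2390 - 1856) + 12 = -4246 + 12 = -4234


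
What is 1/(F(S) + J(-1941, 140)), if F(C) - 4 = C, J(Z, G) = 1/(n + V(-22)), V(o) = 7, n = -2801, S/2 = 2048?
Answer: 2794/11455399 ≈ 0.00024390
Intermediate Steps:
S = 4096 (S = 2*2048 = 4096)
J(Z, G) = -1/2794 (J(Z, G) = 1/(-2801 + 7) = 1/(-2794) = -1/2794)
F(C) = 4 + C
1/(F(S) + J(-1941, 140)) = 1/((4 + 4096) - 1/2794) = 1/(4100 - 1/2794) = 1/(11455399/2794) = 2794/11455399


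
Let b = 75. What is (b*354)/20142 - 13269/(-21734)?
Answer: 46905661/24320346 ≈ 1.9287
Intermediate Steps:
(b*354)/20142 - 13269/(-21734) = (75*354)/20142 - 13269/(-21734) = 26550*(1/20142) - 13269*(-1/21734) = 1475/1119 + 13269/21734 = 46905661/24320346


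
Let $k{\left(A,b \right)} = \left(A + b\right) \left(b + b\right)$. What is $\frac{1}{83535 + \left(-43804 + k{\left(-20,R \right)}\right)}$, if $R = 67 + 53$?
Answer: $\frac{1}{63731} \approx 1.5691 \cdot 10^{-5}$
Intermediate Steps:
$R = 120$
$k{\left(A,b \right)} = 2 b \left(A + b\right)$ ($k{\left(A,b \right)} = \left(A + b\right) 2 b = 2 b \left(A + b\right)$)
$\frac{1}{83535 + \left(-43804 + k{\left(-20,R \right)}\right)} = \frac{1}{83535 - \left(43804 - 240 \left(-20 + 120\right)\right)} = \frac{1}{83535 - \left(43804 - 24000\right)} = \frac{1}{83535 + \left(-43804 + 24000\right)} = \frac{1}{83535 - 19804} = \frac{1}{63731}$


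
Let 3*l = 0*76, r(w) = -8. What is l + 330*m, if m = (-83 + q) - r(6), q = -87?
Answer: -53460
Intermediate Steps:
m = -162 (m = (-83 - 87) - 1*(-8) = -170 + 8 = -162)
l = 0 (l = (0*76)/3 = (1/3)*0 = 0)
l + 330*m = 0 + 330*(-162) = 0 - 53460 = -53460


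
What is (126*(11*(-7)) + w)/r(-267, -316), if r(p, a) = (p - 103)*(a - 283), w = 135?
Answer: -9567/221630 ≈ -0.043167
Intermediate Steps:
r(p, a) = (-283 + a)*(-103 + p) (r(p, a) = (-103 + p)*(-283 + a) = (-283 + a)*(-103 + p))
(126*(11*(-7)) + w)/r(-267, -316) = (126*(11*(-7)) + 135)/(29149 - 283*(-267) - 103*(-316) - 316*(-267)) = (126*(-77) + 135)/(29149 + 75561 + 32548 + 84372) = (-9702 + 135)/221630 = -9567*1/221630 = -9567/221630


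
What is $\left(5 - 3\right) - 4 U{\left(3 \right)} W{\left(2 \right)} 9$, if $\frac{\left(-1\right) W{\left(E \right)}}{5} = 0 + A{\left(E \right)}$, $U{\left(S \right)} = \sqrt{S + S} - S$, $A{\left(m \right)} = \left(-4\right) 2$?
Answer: $8640 - 2880 \sqrt{6} \approx 1585.5$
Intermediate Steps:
$A{\left(m \right)} = -8$
$U{\left(S \right)} = - S + \sqrt{2} \sqrt{S}$ ($U{\left(S \right)} = \sqrt{2 S} - S = \sqrt{2} \sqrt{S} - S = - S + \sqrt{2} \sqrt{S}$)
$W{\left(E \right)} = 40$ ($W{\left(E \right)} = - 5 \left(0 - 8\right) = \left(-5\right) \left(-8\right) = 40$)
$\left(5 - 3\right) - 4 U{\left(3 \right)} W{\left(2 \right)} 9 = \left(5 - 3\right) - 4 \left(\left(-1\right) 3 + \sqrt{2} \sqrt{3}\right) 40 \cdot 9 = 2 - 4 \left(-3 + \sqrt{6}\right) 40 \cdot 9 = 2 \left(12 - 4 \sqrt{6}\right) 40 \cdot 9 = 2 \left(480 - 160 \sqrt{6}\right) 9 = \left(960 - 320 \sqrt{6}\right) 9 = 8640 - 2880 \sqrt{6}$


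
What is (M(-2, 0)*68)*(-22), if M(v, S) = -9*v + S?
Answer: -26928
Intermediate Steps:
M(v, S) = S - 9*v
(M(-2, 0)*68)*(-22) = ((0 - 9*(-2))*68)*(-22) = ((0 + 18)*68)*(-22) = (18*68)*(-22) = 1224*(-22) = -26928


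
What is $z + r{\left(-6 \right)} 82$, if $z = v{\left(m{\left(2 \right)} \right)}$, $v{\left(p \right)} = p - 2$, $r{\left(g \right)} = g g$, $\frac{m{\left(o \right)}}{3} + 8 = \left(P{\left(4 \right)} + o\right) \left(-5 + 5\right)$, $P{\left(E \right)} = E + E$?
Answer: $2926$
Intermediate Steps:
$P{\left(E \right)} = 2 E$
$m{\left(o \right)} = -24$ ($m{\left(o \right)} = -24 + 3 \left(2 \cdot 4 + o\right) \left(-5 + 5\right) = -24 + 3 \left(8 + o\right) 0 = -24 + 3 \cdot 0 = -24 + 0 = -24$)
$r{\left(g \right)} = g^{2}$
$v{\left(p \right)} = -2 + p$ ($v{\left(p \right)} = p - 2 = -2 + p$)
$z = -26$ ($z = -2 - 24 = -26$)
$z + r{\left(-6 \right)} 82 = -26 + \left(-6\right)^{2} \cdot 82 = -26 + 36 \cdot 82 = -26 + 2952 = 2926$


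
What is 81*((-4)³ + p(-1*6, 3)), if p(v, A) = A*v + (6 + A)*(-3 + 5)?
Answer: -5184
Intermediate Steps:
p(v, A) = 12 + 2*A + A*v (p(v, A) = A*v + (6 + A)*2 = A*v + (12 + 2*A) = 12 + 2*A + A*v)
81*((-4)³ + p(-1*6, 3)) = 81*((-4)³ + (12 + 2*3 + 3*(-1*6))) = 81*(-64 + (12 + 6 + 3*(-6))) = 81*(-64 + (12 + 6 - 18)) = 81*(-64 + 0) = 81*(-64) = -5184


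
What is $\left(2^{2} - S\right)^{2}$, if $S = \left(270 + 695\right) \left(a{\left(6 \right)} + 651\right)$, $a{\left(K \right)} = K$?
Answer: $401957268001$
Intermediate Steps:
$S = 634005$ ($S = \left(270 + 695\right) \left(6 + 651\right) = 965 \cdot 657 = 634005$)
$\left(2^{2} - S\right)^{2} = \left(2^{2} - 634005\right)^{2} = \left(4 - 634005\right)^{2} = \left(-634001\right)^{2} = 401957268001$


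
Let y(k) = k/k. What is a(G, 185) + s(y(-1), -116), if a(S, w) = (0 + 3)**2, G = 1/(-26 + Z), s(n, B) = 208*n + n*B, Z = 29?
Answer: 101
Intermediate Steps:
y(k) = 1
s(n, B) = 208*n + B*n
G = 1/3 (G = 1/(-26 + 29) = 1/3 ≈ 0.33333)
a(S, w) = 9 (a(S, w) = 3**2 = 9)
a(G, 185) + s(y(-1), -116) = 9 + 1*(208 - 116) = 9 + 1*92 = 9 + 92 = 101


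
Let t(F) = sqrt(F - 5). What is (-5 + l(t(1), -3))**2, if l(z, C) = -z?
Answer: 21 + 20*I ≈ 21.0 + 20.0*I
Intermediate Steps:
t(F) = sqrt(-5 + F)
(-5 + l(t(1), -3))**2 = (-5 - sqrt(-5 + 1))**2 = (-5 - sqrt(-4))**2 = (-5 - 2*I)**2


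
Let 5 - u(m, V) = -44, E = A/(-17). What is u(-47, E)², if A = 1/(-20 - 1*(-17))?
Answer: 2401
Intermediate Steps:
A = -⅓ (A = 1/(-20 + 17) = 1/(-3) = -⅓ ≈ -0.33333)
E = 1/51 (E = -⅓/(-17) = -⅓*(-1/17) = 1/51 ≈ 0.019608)
u(m, V) = 49 (u(m, V) = 5 - 1*(-44) = 5 + 44 = 49)
u(-47, E)² = 49² = 2401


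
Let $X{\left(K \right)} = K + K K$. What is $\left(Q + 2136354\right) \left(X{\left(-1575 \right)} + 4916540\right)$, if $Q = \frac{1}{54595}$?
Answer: $\frac{172515813608351458}{10919} \approx 1.58 \cdot 10^{13}$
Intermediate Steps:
$X{\left(K \right)} = K + K^{2}$
$Q = \frac{1}{54595} \approx 1.8317 \cdot 10^{-5}$
$\left(Q + 2136354\right) \left(X{\left(-1575 \right)} + 4916540\right) = \left(\frac{1}{54595} + 2136354\right) \left(- 1575 \left(1 - 1575\right) + 4916540\right) = \frac{116634246631 \left(\left(-1575\right) \left(-1574\right) + 4916540\right)}{54595} = \frac{116634246631 \left(2479050 + 4916540\right)}{54595} = \frac{116634246631}{54595} \cdot 7395590 = \frac{172515813608351458}{10919}$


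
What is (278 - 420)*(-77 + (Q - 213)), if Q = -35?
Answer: 46150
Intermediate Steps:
(278 - 420)*(-77 + (Q - 213)) = (278 - 420)*(-77 + (-35 - 213)) = -142*(-77 - 248) = -142*(-325) = 46150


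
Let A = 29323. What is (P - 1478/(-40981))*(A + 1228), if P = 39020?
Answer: 48853496073998/40981 ≈ 1.1921e+9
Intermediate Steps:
(P - 1478/(-40981))*(A + 1228) = (39020 - 1478/(-40981))*(29323 + 1228) = (39020 - 1478*(-1/40981))*30551 = (39020 + 1478/40981)*30551 = (1599080098/40981)*30551 = 48853496073998/40981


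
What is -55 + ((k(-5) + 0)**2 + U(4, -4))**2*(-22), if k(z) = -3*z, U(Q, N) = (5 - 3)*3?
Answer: -1173997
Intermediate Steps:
U(Q, N) = 6 (U(Q, N) = 2*3 = 6)
-55 + ((k(-5) + 0)**2 + U(4, -4))**2*(-22) = -55 + ((-3*(-5) + 0)**2 + 6)**2*(-22) = -55 + ((15 + 0)**2 + 6)**2*(-22) = -55 + (15**2 + 6)**2*(-22) = -55 + (225 + 6)**2*(-22) = -55 + 231**2*(-22) = -55 + 53361*(-22) = -55 - 1173942 = -1173997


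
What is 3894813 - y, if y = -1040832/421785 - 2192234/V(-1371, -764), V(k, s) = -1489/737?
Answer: 15082252103039/5367845 ≈ 2.8097e+6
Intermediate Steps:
V(k, s) = -1489/737 (V(k, s) = -1489*1/737 = -1489/737)
y = 5824500384946/5367845 (y = -1040832/421785 - 2192234/(-1489/737) = -1040832*1/421785 - 2192234*(-737/1489) = -8896/3605 + 1615676458/1489 = 5824500384946/5367845 ≈ 1.0851e+6)
3894813 - y = 3894813 - 1*5824500384946/5367845 = 3894813 - 5824500384946/5367845 = 15082252103039/5367845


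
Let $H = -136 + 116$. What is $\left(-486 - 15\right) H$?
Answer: $10020$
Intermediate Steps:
$H = -20$
$\left(-486 - 15\right) H = \left(-486 - 15\right) \left(-20\right) = \left(-501\right) \left(-20\right) = 10020$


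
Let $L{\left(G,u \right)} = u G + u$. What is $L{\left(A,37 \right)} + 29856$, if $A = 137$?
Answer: $34962$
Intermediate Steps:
$L{\left(G,u \right)} = u + G u$ ($L{\left(G,u \right)} = G u + u = u + G u$)
$L{\left(A,37 \right)} + 29856 = 37 \left(1 + 137\right) + 29856 = 37 \cdot 138 + 29856 = 5106 + 29856 = 34962$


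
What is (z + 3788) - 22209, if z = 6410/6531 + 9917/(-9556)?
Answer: -1149662471323/62410236 ≈ -18421.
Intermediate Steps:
z = -3513967/62410236 (z = 6410*(1/6531) + 9917*(-1/9556) = 6410/6531 - 9917/9556 = -3513967/62410236 ≈ -0.056304)
(z + 3788) - 22209 = (-3513967/62410236 + 3788) - 22209 = 236406460001/62410236 - 22209 = -1149662471323/62410236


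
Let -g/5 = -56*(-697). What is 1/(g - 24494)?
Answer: -1/219654 ≈ -4.5526e-6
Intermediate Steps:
g = -195160 (g = -(-280)*(-697) = -5*39032 = -195160)
1/(g - 24494) = 1/(-195160 - 24494) = 1/(-219654) = -1/219654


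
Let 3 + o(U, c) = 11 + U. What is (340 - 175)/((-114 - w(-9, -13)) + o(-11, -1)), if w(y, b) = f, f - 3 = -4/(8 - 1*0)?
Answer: -330/239 ≈ -1.3808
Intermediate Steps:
o(U, c) = 8 + U (o(U, c) = -3 + (11 + U) = 8 + U)
f = 5/2 (f = 3 - 4/(8 - 1*0) = 3 - 4/(8 + 0) = 3 - 4/8 = 3 - 4*1/8 = 3 - 1/2 = 5/2 ≈ 2.5000)
w(y, b) = 5/2
(340 - 175)/((-114 - w(-9, -13)) + o(-11, -1)) = (340 - 175)/((-114 - 1*5/2) + (8 - 11)) = 165/((-114 - 5/2) - 3) = 165/(-233/2 - 3) = 165/(-239/2) = 165*(-2/239) = -330/239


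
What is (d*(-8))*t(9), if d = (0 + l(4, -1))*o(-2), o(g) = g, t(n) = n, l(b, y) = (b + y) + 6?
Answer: 1296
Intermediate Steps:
l(b, y) = 6 + b + y
d = -18 (d = (0 + (6 + 4 - 1))*(-2) = (0 + 9)*(-2) = 9*(-2) = -18)
(d*(-8))*t(9) = -18*(-8)*9 = 144*9 = 1296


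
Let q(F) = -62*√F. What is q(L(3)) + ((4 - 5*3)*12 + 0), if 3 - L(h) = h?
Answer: -132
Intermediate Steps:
L(h) = 3 - h
q(L(3)) + ((4 - 5*3)*12 + 0) = -62*√(3 - 1*3) + ((4 - 5*3)*12 + 0) = -62*√(3 - 3) + ((4 - 15)*12 + 0) = -62*√0 + (-11*12 + 0) = -62*0 + (-132 + 0) = 0 - 132 = -132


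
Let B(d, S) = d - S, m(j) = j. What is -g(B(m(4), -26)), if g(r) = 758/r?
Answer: -379/15 ≈ -25.267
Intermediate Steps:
-g(B(m(4), -26)) = -758/(4 - 1*(-26)) = -758/(4 + 26) = -758/30 = -1*379/15 = -379/15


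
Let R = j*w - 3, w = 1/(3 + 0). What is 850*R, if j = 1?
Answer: -6800/3 ≈ -2266.7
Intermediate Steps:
w = ⅓ (w = 1/3 = ⅓ ≈ 0.33333)
R = -8/3 (R = 1*(⅓) - 3 = ⅓ - 3 = -8/3 ≈ -2.6667)
850*R = 850*(-8/3) = -6800/3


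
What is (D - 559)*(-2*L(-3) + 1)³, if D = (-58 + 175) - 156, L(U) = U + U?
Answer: -1313806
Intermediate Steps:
L(U) = 2*U
D = -39 (D = 117 - 156 = -39)
(D - 559)*(-2*L(-3) + 1)³ = (-39 - 559)*(-4*(-3) + 1)³ = -598*(-2*(-6) + 1)³ = -598*(12 + 1)³ = -598*13³ = -598*2197 = -1313806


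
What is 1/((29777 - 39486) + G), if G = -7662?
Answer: -1/17371 ≈ -5.7567e-5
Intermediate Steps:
1/((29777 - 39486) + G) = 1/((29777 - 39486) - 7662) = 1/(-9709 - 7662) = 1/(-17371) = -1/17371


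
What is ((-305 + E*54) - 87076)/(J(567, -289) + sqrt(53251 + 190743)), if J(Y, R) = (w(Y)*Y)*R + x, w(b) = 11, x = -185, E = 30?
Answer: 1982044461/41662150355 + 2199*sqrt(243994)/83324300710 ≈ 0.047587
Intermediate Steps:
J(Y, R) = -185 + 11*R*Y (J(Y, R) = (11*Y)*R - 185 = 11*R*Y - 185 = -185 + 11*R*Y)
((-305 + E*54) - 87076)/(J(567, -289) + sqrt(53251 + 190743)) = ((-305 + 30*54) - 87076)/((-185 + 11*(-289)*567) + sqrt(53251 + 190743)) = ((-305 + 1620) - 87076)/((-185 - 1802493) + sqrt(243994)) = (1315 - 87076)/(-1802678 + sqrt(243994)) = -85761/(-1802678 + sqrt(243994))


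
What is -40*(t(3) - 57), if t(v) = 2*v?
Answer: 2040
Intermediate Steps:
-40*(t(3) - 57) = -40*(2*3 - 57) = -40*(6 - 57) = -40*(-51) = 2040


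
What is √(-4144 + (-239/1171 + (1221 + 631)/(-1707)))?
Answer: I*√16562872201566201/1998897 ≈ 64.384*I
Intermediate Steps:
√(-4144 + (-239/1171 + (1221 + 631)/(-1707))) = √(-4144 + (-239*1/1171 + 1852*(-1/1707))) = √(-4144 + (-239/1171 - 1852/1707)) = √(-4144 - 2576665/1998897) = √(-8286005833/1998897) = I*√16562872201566201/1998897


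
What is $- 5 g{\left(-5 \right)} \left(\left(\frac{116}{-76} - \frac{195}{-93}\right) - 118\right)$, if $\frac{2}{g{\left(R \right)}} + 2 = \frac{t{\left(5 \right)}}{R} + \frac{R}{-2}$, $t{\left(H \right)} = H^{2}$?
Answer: $- \frac{1383320}{5301} \approx -260.95$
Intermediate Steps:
$g{\left(R \right)} = \frac{2}{-2 + \frac{25}{R} - \frac{R}{2}}$ ($g{\left(R \right)} = \frac{2}{-2 + \left(\frac{5^{2}}{R} + \frac{R}{-2}\right)} = \frac{2}{-2 + \left(\frac{25}{R} + R \left(- \frac{1}{2}\right)\right)} = \frac{2}{-2 - \left(\frac{R}{2} - \frac{25}{R}\right)} = \frac{2}{-2 + \frac{25}{R} - \frac{R}{2}}$)
$- 5 g{\left(-5 \right)} \left(\left(\frac{116}{-76} - \frac{195}{-93}\right) - 118\right) = - 5 \left(\left(-4\right) \left(-5\right) \frac{1}{-50 + \left(-5\right)^{2} + 4 \left(-5\right)}\right) \left(\left(\frac{116}{-76} - \frac{195}{-93}\right) - 118\right) = - 5 \left(\left(-4\right) \left(-5\right) \frac{1}{-50 + 25 - 20}\right) \left(\left(116 \left(- \frac{1}{76}\right) - - \frac{65}{31}\right) - 118\right) = - 5 \left(\left(-4\right) \left(-5\right) \frac{1}{-45}\right) \left(\left(- \frac{29}{19} + \frac{65}{31}\right) - 118\right) = - 5 \left(\left(-4\right) \left(-5\right) \left(- \frac{1}{45}\right)\right) \left(\frac{336}{589} - 118\right) = \left(-5\right) \left(- \frac{4}{9}\right) \left(- \frac{69166}{589}\right) = \frac{20}{9} \left(- \frac{69166}{589}\right) = - \frac{1383320}{5301}$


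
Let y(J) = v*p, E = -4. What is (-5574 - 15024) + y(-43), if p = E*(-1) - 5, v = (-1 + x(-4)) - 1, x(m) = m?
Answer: -20592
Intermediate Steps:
v = -6 (v = (-1 - 4) - 1 = -5 - 1 = -6)
p = -1 (p = -4*(-1) - 5 = 4 - 5 = -1)
y(J) = 6 (y(J) = -6*(-1) = 6)
(-5574 - 15024) + y(-43) = (-5574 - 15024) + 6 = -20598 + 6 = -20592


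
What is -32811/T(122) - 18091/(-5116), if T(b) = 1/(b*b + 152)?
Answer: -2523959120645/5116 ≈ -4.9335e+8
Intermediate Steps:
T(b) = 1/(152 + b²) (T(b) = 1/(b² + 152) = 1/(152 + b²))
-32811/T(122) - 18091/(-5116) = -32811/(1/(152 + 122²)) - 18091/(-5116) = -32811/(1/(152 + 14884)) - 18091*(-1/5116) = -32811/(1/15036) + 18091/5116 = -32811/1/15036 + 18091/5116 = -32811*15036 + 18091/5116 = -493346196 + 18091/5116 = -2523959120645/5116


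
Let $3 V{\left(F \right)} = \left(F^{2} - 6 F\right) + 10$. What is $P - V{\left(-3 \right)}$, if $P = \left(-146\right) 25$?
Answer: $- \frac{10987}{3} \approx -3662.3$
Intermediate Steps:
$P = -3650$
$V{\left(F \right)} = \frac{10}{3} - 2 F + \frac{F^{2}}{3}$ ($V{\left(F \right)} = \frac{\left(F^{2} - 6 F\right) + 10}{3} = \frac{10 + F^{2} - 6 F}{3} = \frac{10}{3} - 2 F + \frac{F^{2}}{3}$)
$P - V{\left(-3 \right)} = -3650 - \left(\frac{10}{3} - -6 + \frac{\left(-3\right)^{2}}{3}\right) = -3650 - \left(\frac{10}{3} + 6 + \frac{1}{3} \cdot 9\right) = -3650 - \left(\frac{10}{3} + 6 + 3\right) = -3650 - \frac{37}{3} = - \frac{10987}{3}$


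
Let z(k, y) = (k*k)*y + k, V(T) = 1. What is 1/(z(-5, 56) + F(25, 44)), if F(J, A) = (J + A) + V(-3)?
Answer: 1/1465 ≈ 0.00068259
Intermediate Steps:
z(k, y) = k + y*k² (z(k, y) = k²*y + k = y*k² + k = k + y*k²)
F(J, A) = 1 + A + J (F(J, A) = (J + A) + 1 = (A + J) + 1 = 1 + A + J)
1/(z(-5, 56) + F(25, 44)) = 1/(-5*(1 - 5*56) + (1 + 44 + 25)) = 1/(-5*(1 - 280) + 70) = 1/(-5*(-279) + 70) = 1/(1395 + 70) = 1/1465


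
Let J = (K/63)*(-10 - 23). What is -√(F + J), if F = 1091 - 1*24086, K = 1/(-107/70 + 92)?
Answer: -I*√922258144765/6333 ≈ -151.64*I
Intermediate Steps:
K = 70/6333 (K = 1/(-107*1/70 + 92) = 1/(-107/70 + 92) = 1/(6333/70) = 70/6333 ≈ 0.011053)
F = -22995 (F = 1091 - 24086 = -22995)
J = -110/18999 (J = ((70/6333)/63)*(-10 - 23) = ((70/6333)*(1/63))*(-33) = (10/56997)*(-33) = -110/18999 ≈ -0.0057898)
-√(F + J) = -√(-22995 - 110/18999) = -√(-436882115/18999) = -I*√922258144765/6333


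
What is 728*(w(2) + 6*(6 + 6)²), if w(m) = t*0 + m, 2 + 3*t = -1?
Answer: 630448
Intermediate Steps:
t = -1 (t = -⅔ + (⅓)*(-1) = -⅔ - ⅓ = -1)
w(m) = m (w(m) = -1*0 + m = 0 + m = m)
728*(w(2) + 6*(6 + 6)²) = 728*(2 + 6*(6 + 6)²) = 728*(2 + 6*12²) = 728*(2 + 6*144) = 728*(2 + 864) = 728*866 = 630448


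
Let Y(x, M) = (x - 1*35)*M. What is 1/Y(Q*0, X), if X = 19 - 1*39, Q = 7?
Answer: 1/700 ≈ 0.0014286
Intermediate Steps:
X = -20 (X = 19 - 39 = -20)
Y(x, M) = M*(-35 + x) (Y(x, M) = (x - 35)*M = (-35 + x)*M = M*(-35 + x))
1/Y(Q*0, X) = 1/(-20*(-35 + 7*0)) = 1/(-20*(-35 + 0)) = 1/(-20*(-35)) = 1/700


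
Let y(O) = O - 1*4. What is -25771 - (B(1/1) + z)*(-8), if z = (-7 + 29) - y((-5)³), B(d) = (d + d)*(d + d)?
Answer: -24531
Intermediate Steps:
y(O) = -4 + O (y(O) = O - 4 = -4 + O)
B(d) = 4*d² (B(d) = (2*d)*(2*d) = 4*d²)
z = 151 (z = (-7 + 29) - (-4 + (-5)³) = 22 - (-4 - 125) = 22 - 1*(-129) = 22 + 129 = 151)
-25771 - (B(1/1) + z)*(-8) = -25771 - (4*(1/1)² + 151)*(-8) = -25771 - (4*1² + 151)*(-8) = -25771 - (4*1 + 151)*(-8) = -25771 - (4 + 151)*(-8) = -25771 - 155*(-8) = -25771 - 1*(-1240) = -25771 + 1240 = -24531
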